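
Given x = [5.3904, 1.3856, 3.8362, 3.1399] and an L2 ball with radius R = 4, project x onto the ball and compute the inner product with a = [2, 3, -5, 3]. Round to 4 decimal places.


Step 1: Compute ||x|| (intermediates to 6 decimals).
||x|| = sqrt(5.3904^2 + 1.3856^2 + 3.8362^2 + 3.1399^2) = 7.453301
Step 2: Project.
Since ||x|| > R, scale = R/||x|| = 4/7.453301 = 0.536675, proj(x) = scale * x
proj(x) = [2.892893, 0.743617, 2.058793, 1.685106]
Step 3: Dot product.
a^T * proj(x) = 2*2.892893 + 3*0.743617 - 5*2.058793 + 3*1.685106 = 2.778


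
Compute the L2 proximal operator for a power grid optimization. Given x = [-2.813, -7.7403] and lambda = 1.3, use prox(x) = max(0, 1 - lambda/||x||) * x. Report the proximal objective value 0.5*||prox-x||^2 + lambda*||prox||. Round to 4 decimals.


Step 1: Compute ||x||.
||x|| = 8.2356
Step 2: Compute scaling factor.
scale = max(0, 1 - 1.3/8.2356) = 0.8421
Step 3: prox(x) = [-2.369, -6.5185]
||prox(x)|| = 6.9356
Step 4: Proximal objective.
0.5*||prox-x||^2 = 0.845
lambda*||prox|| = 9.0163
Total = 9.8613


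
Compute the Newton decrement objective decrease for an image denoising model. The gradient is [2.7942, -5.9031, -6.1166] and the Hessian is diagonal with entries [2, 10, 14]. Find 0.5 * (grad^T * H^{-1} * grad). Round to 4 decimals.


Step 1: H is diagonal, so H^(-1) * g = [1.3971, -0.5903, -0.4369].
Step 2: g^T H^(-1) g = sum_i g_i^2 / H_ii
  = (2.7942)^2/2 + (-5.9031)^2/10 + (-6.1166)^2/14
  = 3.9038 + 3.4847 + 2.6723 = 10.0608
Step 3: Objective decrease = 0.5 * g^T H^(-1) g = 5.0304


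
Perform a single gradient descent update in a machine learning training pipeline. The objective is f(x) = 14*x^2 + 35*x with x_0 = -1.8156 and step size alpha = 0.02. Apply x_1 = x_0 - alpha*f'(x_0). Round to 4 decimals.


We compute the gradient at x_0 and apply the update.
f'(x) = 28*x + 35
f'(-1.8156) = 28*-1.8156 + 35 = -15.8368
x_1 = -1.8156 - 0.02*-15.8368 = -1.4989


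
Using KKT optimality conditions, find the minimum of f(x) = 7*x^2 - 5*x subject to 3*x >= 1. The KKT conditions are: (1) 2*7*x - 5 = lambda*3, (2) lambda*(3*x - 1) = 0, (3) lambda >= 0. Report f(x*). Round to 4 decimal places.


Step 1: Try lambda = 0 (constraint inactive).
Stationarity: 2*7*x - 5 = 0
x* = 5/(2*7) = 5/14 = 0.3571 (rounded; the exact value 5/14 is used below)
Check constraint: 3*0.3571 = 1.0713 >= 1 -- satisfied.
Step 2: Compute optimal value.
f(x*) = 7*(5/14)^2 - 5*(5/14) = -0.8929


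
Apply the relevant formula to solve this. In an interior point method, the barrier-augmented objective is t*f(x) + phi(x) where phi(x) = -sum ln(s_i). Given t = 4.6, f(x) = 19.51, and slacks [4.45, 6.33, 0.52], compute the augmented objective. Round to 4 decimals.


Step 1: Compute log-barrier.
ln values: [1.4929, 1.8453, -0.6539]
phi = -(1.4929 + 1.8453 - 0.6539) = -2.6843
Step 2: Compute augmented objective.
t*f(x) = 4.6*19.51 = 89.746
Total = 89.746 - 2.6843 = 87.0617


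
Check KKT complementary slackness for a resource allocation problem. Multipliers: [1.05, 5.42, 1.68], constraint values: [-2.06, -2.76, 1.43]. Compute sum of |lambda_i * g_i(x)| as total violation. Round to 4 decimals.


KKT complementary slackness check:
lambda_1 * g_1 = 1.05 * -2.06 = -2.163
lambda_2 * g_2 = 5.42 * -2.76 = -14.9592
lambda_3 * g_3 = 1.68 * 1.43 = 2.4024
Total violation = 2.163 + 14.9592 + 2.4024 = 19.5246


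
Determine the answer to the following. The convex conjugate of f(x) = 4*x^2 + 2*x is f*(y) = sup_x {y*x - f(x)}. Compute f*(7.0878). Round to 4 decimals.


f*(y) = sup_x {y*x - a*x^2 - b*x} = sup_x {(y-b)*x - a*x^2}
FOC: (y - b) - 2a*x = 0 => x* = (y - b)/(2a)
x* = (7.0878 - 2)/(2*4) = 0.636
f*(7.0878) = (y-b)^2/(4a) = (7.0878 - 2)^2/(4*4)
= 25.8857/16 = 1.6179


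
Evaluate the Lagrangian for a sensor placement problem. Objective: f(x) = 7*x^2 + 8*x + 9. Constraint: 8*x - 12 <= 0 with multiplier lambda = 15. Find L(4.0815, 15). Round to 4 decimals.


Step 1: Evaluate f(x).
f(4.0815) = 7*4.0815^2 + 8*4.0815 + 9 = 158.2625
Step 2: Evaluate g(x).
g(4.0815) = 8*4.0815 - 12 = 20.652
Step 3: Compute Lagrangian.
L = 158.2625 + 15*20.652 = 468.0425


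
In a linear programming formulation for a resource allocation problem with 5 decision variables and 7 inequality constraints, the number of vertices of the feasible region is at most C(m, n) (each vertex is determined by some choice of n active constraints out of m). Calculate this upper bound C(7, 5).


Each vertex corresponds to some choice of n active constraints out of m, so the number of vertices is at most C(m, n) = m! / (n!(m-n)!).
m = 7, n = 5
Numerator: 7 * 6 * 5 * 4 * 3
Denominator: 5! = 120
C(7, 5) = 21


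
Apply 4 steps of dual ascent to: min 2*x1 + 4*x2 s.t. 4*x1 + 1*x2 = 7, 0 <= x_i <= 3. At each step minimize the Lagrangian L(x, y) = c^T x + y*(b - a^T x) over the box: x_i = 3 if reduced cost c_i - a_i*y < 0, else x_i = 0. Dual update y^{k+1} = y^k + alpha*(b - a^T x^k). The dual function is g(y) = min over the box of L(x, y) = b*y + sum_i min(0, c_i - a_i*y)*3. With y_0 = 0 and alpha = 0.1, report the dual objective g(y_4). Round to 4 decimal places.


Dual ascent for LP: min 2*x1 + 4*x2, 4*x1 + 1*x2 = 7, 0 <= x_i <= 3
Step 1: y^k = 0.0, reduced costs: (2.0, 4.0)
  x^k = (0.0, 0.0), subgradient = b - a^T x = 7.0
  y^{k+1} = 0.0 + 0.1*7.0 = 0.7
Step 2: y^k = 0.7, reduced costs: (-0.8, 3.3)
  x^k = (3.0, 0.0), subgradient = b - a^T x = -5.0
  y^{k+1} = 0.7 + 0.1*-5.0 = 0.2
Step 3: y^k = 0.2, reduced costs: (1.2, 3.8)
  x^k = (0.0, 0.0), subgradient = b - a^T x = 7.0
  y^{k+1} = 0.2 + 0.1*7.0 = 0.9
Step 4: y^k = 0.9, reduced costs: (-1.6, 3.1)
  x^k = (3.0, 0.0), subgradient = b - a^T x = -5.0
  y^{k+1} = 0.9 + 0.1*-5.0 = 0.4
Dual objective at y_4 = 0.4: reduced costs (0.4, 3.6), box minimizer x = (0.0, 0.0)
g(y_4) = b*y + (c1 - a1*y)*x1 + (c2 - a2*y)*x2 = 7*0.4 + 0.4*0.0 + 3.6*0.0 = 2.8 + 0.0 + 0.0 = 2.8


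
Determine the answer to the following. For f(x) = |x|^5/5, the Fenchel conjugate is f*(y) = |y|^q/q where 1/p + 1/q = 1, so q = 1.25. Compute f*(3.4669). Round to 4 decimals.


The conjugate exponent q satisfies 1/p + 1/q = 1.
p = 5, so q = 5/(5 - 1) = 1.25
|y|^q = 3.4669^1.25 = 4.7307
f*(3.4669) = 4.7307 / 1.25 = 3.7846


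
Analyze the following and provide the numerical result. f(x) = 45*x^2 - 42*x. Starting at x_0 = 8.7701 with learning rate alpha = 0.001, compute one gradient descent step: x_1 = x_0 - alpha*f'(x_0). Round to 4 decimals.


We compute the gradient at x_0 and apply the update.
f'(x) = 90*x - 42
f'(8.7701) = 90*8.7701 - 42 = 747.309
x_1 = 8.7701 - 0.001*747.309 = 8.0228


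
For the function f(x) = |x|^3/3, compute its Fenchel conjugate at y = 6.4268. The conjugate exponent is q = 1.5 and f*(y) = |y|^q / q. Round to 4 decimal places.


The conjugate exponent q satisfies 1/p + 1/q = 1.
p = 3, so q = 3/(3 - 1) = 1.5
|y|^q = 6.4268^1.5 = 16.2927
f*(6.4268) = 16.2927 / 1.5 = 10.8618


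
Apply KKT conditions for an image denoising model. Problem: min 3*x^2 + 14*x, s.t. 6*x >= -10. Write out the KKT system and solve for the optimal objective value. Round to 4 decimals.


Step 1: Try lambda = 0 (constraint inactive).
x_unc = -14/(2*3) = -2.3333
Check: 6*-2.3333 = -13.9998 < -10 -- violated!
Step 2: Constraint must be active: 6*x = -10
x* = -10/6 = -5/3 = -1.6667 (rounded; the exact value -5/3 is used below)
lambda = (2*3*(-5/3) + 14)/6 = 0.6667
Step 3: Compute optimal value.
f(x*) = 3*(-5/3)^2 + 14*(-5/3) = -15.0


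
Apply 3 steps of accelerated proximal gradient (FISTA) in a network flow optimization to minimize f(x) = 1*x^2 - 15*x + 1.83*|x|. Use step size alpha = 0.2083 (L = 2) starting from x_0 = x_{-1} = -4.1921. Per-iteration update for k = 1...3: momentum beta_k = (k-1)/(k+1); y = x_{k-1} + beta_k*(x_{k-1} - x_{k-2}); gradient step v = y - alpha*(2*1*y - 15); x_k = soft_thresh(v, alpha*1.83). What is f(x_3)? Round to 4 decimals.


FISTA on f(x) = 1*x^2 - 15*x + 1.83*|x|
L = 2, alpha = 0.2083
Iteration 1: beta = 0.0, y = -4.1921 + 0.0*(-4.1921 + 4.1921) = -4.1921
  grad(y) = -23.3842, v = y - alpha*grad = 0.6788
  prox(v) = soft_thresh(0.6788, 0.3812) = 0.2976
Iteration 2: beta = 0.3333, y = 0.2976 + 0.3333*(0.2976 + 4.1921) = 1.7942
  grad(y) = -11.4116, v = y - alpha*grad = 4.1712
  prox(v) = soft_thresh(4.1712, 0.3812) = 3.7901
Iteration 3: beta = 0.5, y = 3.7901 + 0.5*(3.7901 - 0.2976) = 5.5363
  grad(y) = -3.9275, v = y - alpha*grad = 6.3544
  prox(v) = soft_thresh(6.3544, 0.3812) = 5.9732
f(x_3) = 1*5.9732^2 - 15*5.9732 + 1.83*|5.9732| = -42.9879


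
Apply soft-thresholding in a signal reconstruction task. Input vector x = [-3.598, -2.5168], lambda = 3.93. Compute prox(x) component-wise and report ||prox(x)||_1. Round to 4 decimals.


Soft-thresholding with lambda = 3.93:
prox(-3.598) = sign(-3.598)*max(|-3.598| - 3.93, 0) = 0.0
prox(-2.5168) = sign(-2.5168)*max(|-2.5168| - 3.93, 0) = 0.0
prox(x) = [0.0, 0.0]
||prox(x)||_1 = 0.0 + 0.0 = 0.0


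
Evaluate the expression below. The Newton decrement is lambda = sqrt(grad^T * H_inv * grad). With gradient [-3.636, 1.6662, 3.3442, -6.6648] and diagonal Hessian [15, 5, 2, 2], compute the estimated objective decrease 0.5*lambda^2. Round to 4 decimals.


Step 1: H is diagonal, so H^(-1) * g = [-0.2424, 0.3332, 1.6721, -3.3324].
Step 2: g^T H^(-1) g = sum_i g_i^2 / H_ii
  = (-3.636)^2/15 + (1.6662)^2/5 + (3.3442)^2/2 + (-6.6648)^2/2
  = 0.8814 + 0.5552 + 5.5918 + 22.2098 = 29.2382
Step 3: Objective decrease = 0.5 * g^T H^(-1) g = 14.6191


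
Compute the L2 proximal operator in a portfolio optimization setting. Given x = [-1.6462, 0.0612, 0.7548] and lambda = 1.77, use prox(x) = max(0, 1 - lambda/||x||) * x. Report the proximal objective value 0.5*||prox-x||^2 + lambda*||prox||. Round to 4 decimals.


Step 1: Compute ||x||.
||x|| = 1.812
Step 2: Compute scaling factor.
scale = max(0, 1 - 1.77/1.812) = 0.0232
Step 3: prox(x) = [-0.0382, 0.0014, 0.0175]
||prox(x)|| = 0.042
Step 4: Proximal objective.
0.5*||prox-x||^2 = 1.5665
lambda*||prox|| = 0.0743
Total = 1.6408


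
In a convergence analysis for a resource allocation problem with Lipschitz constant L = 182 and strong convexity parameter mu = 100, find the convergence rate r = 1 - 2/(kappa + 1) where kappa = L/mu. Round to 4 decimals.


Step 1: Compute the condition number.
kappa = L/mu = 182/100 = 1.82
Step 2: Compute the convergence rate.
r = 1 - 2/(kappa + 1) = 1 - 2*mu/(L + mu) = (L - mu)/(L + mu) = 82/282 = 0.2908


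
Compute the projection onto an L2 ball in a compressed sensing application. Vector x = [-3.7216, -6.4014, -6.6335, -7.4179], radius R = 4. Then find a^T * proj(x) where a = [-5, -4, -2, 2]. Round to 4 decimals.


Step 1: Compute ||x|| (intermediates to 6 decimals).
||x|| = sqrt((-3.7216)^2 + (-6.4014)^2 + (-6.6335)^2 + (-7.4179)^2) = 12.403902
Step 2: Project.
Since ||x|| > R, scale = R/||x|| = 4/12.403902 = 0.322479, proj(x) = scale * x
proj(x) = [-1.200138, -2.064317, -2.139164, -2.392117]
Step 3: Dot product.
a^T * proj(x) = -5*(-1.200138) - 4*(-2.064317) - 2*(-2.139164) + 2*(-2.392117) = 13.7521


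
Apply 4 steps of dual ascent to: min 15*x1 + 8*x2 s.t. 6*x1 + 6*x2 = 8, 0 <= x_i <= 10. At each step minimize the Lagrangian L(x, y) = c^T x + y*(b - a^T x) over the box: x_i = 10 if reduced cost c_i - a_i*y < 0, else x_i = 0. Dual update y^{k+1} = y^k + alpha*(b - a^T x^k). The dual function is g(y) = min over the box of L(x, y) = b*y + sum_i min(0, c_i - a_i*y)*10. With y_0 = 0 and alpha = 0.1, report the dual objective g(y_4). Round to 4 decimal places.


Dual ascent for LP: min 15*x1 + 8*x2, 6*x1 + 6*x2 = 8, 0 <= x_i <= 10
Step 1: y^k = 0.0, reduced costs: (15.0, 8.0)
  x^k = (0.0, 0.0), subgradient = b - a^T x = 8.0
  y^{k+1} = 0.0 + 0.1*8.0 = 0.8
Step 2: y^k = 0.8, reduced costs: (10.2, 3.2)
  x^k = (0.0, 0.0), subgradient = b - a^T x = 8.0
  y^{k+1} = 0.8 + 0.1*8.0 = 1.6
Step 3: y^k = 1.6, reduced costs: (5.4, -1.6)
  x^k = (0.0, 10.0), subgradient = b - a^T x = -52.0
  y^{k+1} = 1.6 + 0.1*-52.0 = -3.6
Step 4: y^k = -3.6, reduced costs: (36.6, 29.6)
  x^k = (0.0, 0.0), subgradient = b - a^T x = 8.0
  y^{k+1} = -3.6 + 0.1*8.0 = -2.8
Dual objective at y_4 = -2.8: reduced costs (31.8, 24.8), box minimizer x = (0.0, 0.0)
g(y_4) = b*y + (c1 - a1*y)*x1 + (c2 - a2*y)*x2 = 8*(-2.8) + 31.8*0.0 + 24.8*0.0 = -22.4 + 0.0 + 0.0 = -22.4


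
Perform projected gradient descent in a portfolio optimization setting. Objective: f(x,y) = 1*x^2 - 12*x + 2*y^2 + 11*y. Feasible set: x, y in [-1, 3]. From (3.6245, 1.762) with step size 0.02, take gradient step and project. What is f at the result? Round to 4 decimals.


Step 1: Compute gradient at (3.6245, 1.762).
grad_x = 2*1*3.6245 - 12 = -4.751
grad_y = 2*2*1.762 + 11 = 18.048
Step 2: Gradient step.
x_raw = 3.6245 - 0.02*-4.751 = 3.7195
y_raw = 1.762 - 0.02*18.048 = 1.401
Step 3: Project onto [-1, 3].
x_proj = clip(3.7195) = 3.0
y_proj = clip(1.401) = 1.401
Step 4: Evaluate f.
f(3.0, 1.401) = -7.6627


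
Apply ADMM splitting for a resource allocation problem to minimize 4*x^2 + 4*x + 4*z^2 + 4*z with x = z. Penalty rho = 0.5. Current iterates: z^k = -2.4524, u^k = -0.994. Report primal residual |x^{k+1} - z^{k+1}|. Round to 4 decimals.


ADMM iteration with rho = 0.5, z^k = -2.4524, u^k = -0.994
Step 1: x-update.
Minimize 4*x^2 + 4*x + (0.5/2)*(x + 2.4524 - 0.994)^2
FOC: (2*4 + 0.5)*x = -4 + 0.5*(-2.4524 + 0.994)
x^{k+1} = -0.5564
Step 2: z-update.
Minimize 4*z^2 + 4*z + (0.5/2)*(-0.5564 - z - 0.994)^2
FOC: (2*4 + 0.5)*z = -4 + 0.5*(-0.5564 - 0.994)
z^{k+1} = -0.5618
Step 3: u-update.
u^{k+1} = -0.994 - 0.5564 + 0.5618 = -0.9886
Step 4: Primal residual = |-0.5564 + 0.5618| = 0.0054


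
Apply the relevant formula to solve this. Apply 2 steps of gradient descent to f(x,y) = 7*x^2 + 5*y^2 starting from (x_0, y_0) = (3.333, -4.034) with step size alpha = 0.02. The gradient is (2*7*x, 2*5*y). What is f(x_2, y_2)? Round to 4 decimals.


Gradient descent on f(x,y) = 7*x^2 + 5*y^2.
Starting point: (3.333, -4.034), alpha = 0.02
Step 1: grad_x = 2*7*3.333 = 46.662, grad_y = 2*5*-4.034 = -40.34
  x_1 = 3.333 - 0.02*46.662 = 2.3998
  y_1 = -4.034 - 0.02*-40.34 = -3.2272
Step 2: grad_x = 2*7*2.3998 = 33.5966, grad_y = 2*5*-3.2272 = -32.272
  x_2 = 2.3998 - 0.02*33.5966 = 1.7278
  y_2 = -3.2272 - 0.02*-32.272 = -2.5818
f(1.7278, -2.5818) = 7*1.7278^2 + 5*(-2.5818)^2 = 54.2251


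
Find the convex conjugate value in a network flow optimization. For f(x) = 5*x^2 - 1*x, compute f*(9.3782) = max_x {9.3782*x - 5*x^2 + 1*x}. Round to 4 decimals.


f*(y) = sup_x {y*x - a*x^2 - b*x} = sup_x {(y-b)*x - a*x^2}
FOC: (y - b) - 2a*x = 0 => x* = (y - b)/(2a)
x* = (9.3782 + 1)/(2*5) = 1.0378
f*(9.3782) = (y-b)^2/(4a) = (9.3782 + 1)^2/(4*5)
= 107.707/20 = 5.3854


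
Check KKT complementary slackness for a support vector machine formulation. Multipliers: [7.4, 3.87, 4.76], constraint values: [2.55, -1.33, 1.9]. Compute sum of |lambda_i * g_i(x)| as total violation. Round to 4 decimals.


KKT complementary slackness check:
lambda_1 * g_1 = 7.4 * 2.55 = 18.87
lambda_2 * g_2 = 3.87 * -1.33 = -5.1471
lambda_3 * g_3 = 4.76 * 1.9 = 9.044
Total violation = 18.87 + 5.1471 + 9.044 = 33.0611


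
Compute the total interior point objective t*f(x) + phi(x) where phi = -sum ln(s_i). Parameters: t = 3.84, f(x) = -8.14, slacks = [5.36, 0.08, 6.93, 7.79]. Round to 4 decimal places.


Step 1: Compute log-barrier.
ln values: [1.679, -2.5257, 1.9359, 2.0528]
phi = -(1.679 - 2.5257 + 1.9359 + 2.0528) = -3.1419
Step 2: Compute augmented objective.
t*f(x) = 3.84*-8.14 = -31.2576
Total = -31.2576 - 3.1419 = -34.3995


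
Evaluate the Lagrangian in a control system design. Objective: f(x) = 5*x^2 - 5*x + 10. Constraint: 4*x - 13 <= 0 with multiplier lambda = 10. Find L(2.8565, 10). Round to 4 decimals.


Step 1: Evaluate f(x).
f(2.8565) = 5*2.8565^2 - 5*2.8565 + 10 = 36.5155
Step 2: Evaluate g(x).
g(2.8565) = 4*2.8565 - 13 = -1.574
Step 3: Compute Lagrangian.
L = 36.5155 + 10*-1.574 = 20.7755


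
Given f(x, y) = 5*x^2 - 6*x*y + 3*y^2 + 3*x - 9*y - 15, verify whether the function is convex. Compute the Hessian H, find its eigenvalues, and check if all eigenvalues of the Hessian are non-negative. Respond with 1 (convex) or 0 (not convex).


The Hessian of f(x,y) = 5*x^2 - 6*x*y + 3*y^2 + 3*x - 9*y - 15 is:
H = [[10, -6], [-6, 6]]
Trace = 10 + 6 = 16
Determinant = 10*6 - (-6)^2 = 24
Discriminant = (16)^2 - 4*24 = 160.0
Eigenvalues: lambda_1 = 1.6754, lambda_2 = 14.3246
The function is convex.

1


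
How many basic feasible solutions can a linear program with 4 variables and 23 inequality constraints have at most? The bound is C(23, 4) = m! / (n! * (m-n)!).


Each vertex corresponds to some choice of n active constraints out of m, so the number of vertices is at most C(m, n) = m! / (n!(m-n)!).
m = 23, n = 4
Numerator: 23 * 22 * 21 * 20
Denominator: 4! = 24
C(23, 4) = 8855


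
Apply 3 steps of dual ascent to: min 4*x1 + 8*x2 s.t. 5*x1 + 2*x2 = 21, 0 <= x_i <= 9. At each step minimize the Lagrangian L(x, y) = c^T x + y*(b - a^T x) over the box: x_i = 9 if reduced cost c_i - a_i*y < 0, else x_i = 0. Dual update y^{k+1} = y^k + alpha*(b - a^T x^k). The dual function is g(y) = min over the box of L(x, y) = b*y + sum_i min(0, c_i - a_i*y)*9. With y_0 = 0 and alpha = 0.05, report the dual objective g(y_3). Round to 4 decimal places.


Dual ascent for LP: min 4*x1 + 8*x2, 5*x1 + 2*x2 = 21, 0 <= x_i <= 9
Step 1: y^k = 0.0, reduced costs: (4.0, 8.0)
  x^k = (0.0, 0.0), subgradient = b - a^T x = 21.0
  y^{k+1} = 0.0 + 0.05*21.0 = 1.05
Step 2: y^k = 1.05, reduced costs: (-1.25, 5.9)
  x^k = (9.0, 0.0), subgradient = b - a^T x = -24.0
  y^{k+1} = 1.05 + 0.05*-24.0 = -0.15
Step 3: y^k = -0.15, reduced costs: (4.75, 8.3)
  x^k = (0.0, 0.0), subgradient = b - a^T x = 21.0
  y^{k+1} = -0.15 + 0.05*21.0 = 0.9
Dual objective at y_3 = 0.9: reduced costs (-0.5, 6.2), box minimizer x = (9.0, 0.0)
g(y_3) = b*y + (c1 - a1*y)*x1 + (c2 - a2*y)*x2 = 21*0.9 + (-0.5)*9.0 + 6.2*0.0 = 18.9 - 4.5 + 0.0 = 14.4


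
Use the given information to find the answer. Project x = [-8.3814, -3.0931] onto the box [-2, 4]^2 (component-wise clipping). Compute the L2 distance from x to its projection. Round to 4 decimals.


Project each component onto [-2, 4].
clip(-8.3814) = -2.0, clip(-3.0931) = -2.0
Projection = [-2.0, -2.0]
Squared diffs: [40.7223, 1.1949]
Distance = sqrt(41.9172) = 6.4743


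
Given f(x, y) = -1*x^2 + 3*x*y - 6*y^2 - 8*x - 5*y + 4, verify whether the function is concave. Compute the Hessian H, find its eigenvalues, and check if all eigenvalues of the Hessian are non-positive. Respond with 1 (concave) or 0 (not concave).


The Hessian of f(x,y) = -1*x^2 + 3*x*y - 6*y^2 - 8*x - 5*y + 4 is:
H = [[-2, 3], [3, -12]]
Trace = -2 - 12 = -14
Determinant = -2*-12 - (3)^2 = 15
Discriminant = (-14)^2 - 4*15 = 136.0
Eigenvalues: lambda_1 = -12.831, lambda_2 = -1.169
The function is concave.

1


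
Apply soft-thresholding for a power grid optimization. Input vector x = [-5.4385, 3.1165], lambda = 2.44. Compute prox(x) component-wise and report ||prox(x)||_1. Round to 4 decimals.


Soft-thresholding with lambda = 2.44:
prox(-5.4385) = sign(-5.4385)*max(|-5.4385| - 2.44, 0) = -2.9985
prox(3.1165) = sign(3.1165)*max(|3.1165| - 2.44, 0) = 0.6765
prox(x) = [-2.9985, 0.6765]
||prox(x)||_1 = 2.9985 + 0.6765 = 3.675


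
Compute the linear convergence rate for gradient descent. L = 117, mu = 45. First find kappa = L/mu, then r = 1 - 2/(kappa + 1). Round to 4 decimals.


Step 1: Compute the condition number.
kappa = L/mu = 117/45 = 2.6
Step 2: Compute the convergence rate.
r = 1 - 2/(kappa + 1) = 1 - 2*mu/(L + mu) = (L - mu)/(L + mu) = 72/162 = 0.4444


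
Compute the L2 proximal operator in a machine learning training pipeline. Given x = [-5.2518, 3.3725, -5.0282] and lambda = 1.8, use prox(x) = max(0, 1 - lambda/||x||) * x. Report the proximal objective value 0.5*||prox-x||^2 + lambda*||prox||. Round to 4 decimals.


Step 1: Compute ||x||.
||x|| = 8.0149
Step 2: Compute scaling factor.
scale = max(0, 1 - 1.8/8.0149) = 0.7754
Step 3: prox(x) = [-4.0723, 2.6151, -3.899]
||prox(x)|| = 6.2149
Step 4: Proximal objective.
0.5*||prox-x||^2 = 1.62
lambda*||prox|| = 11.1868
Total = 12.8067


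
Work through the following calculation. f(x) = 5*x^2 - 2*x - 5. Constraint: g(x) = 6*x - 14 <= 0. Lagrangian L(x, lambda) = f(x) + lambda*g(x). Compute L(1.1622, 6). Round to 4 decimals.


Step 1: Evaluate f(x).
f(1.1622) = 5*1.1622^2 - 2*1.1622 - 5 = -0.5709
Step 2: Evaluate g(x).
g(1.1622) = 6*1.1622 - 14 = -7.0268
Step 3: Compute Lagrangian.
L = -0.5709 + 6*-7.0268 = -42.7317


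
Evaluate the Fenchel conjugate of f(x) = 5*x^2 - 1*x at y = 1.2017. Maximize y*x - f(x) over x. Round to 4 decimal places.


f*(y) = sup_x {y*x - a*x^2 - b*x} = sup_x {(y-b)*x - a*x^2}
FOC: (y - b) - 2a*x = 0 => x* = (y - b)/(2a)
x* = (1.2017 + 1)/(2*5) = 0.2202
f*(1.2017) = (y-b)^2/(4a) = (1.2017 + 1)^2/(4*5)
= 4.8475/20 = 0.2424


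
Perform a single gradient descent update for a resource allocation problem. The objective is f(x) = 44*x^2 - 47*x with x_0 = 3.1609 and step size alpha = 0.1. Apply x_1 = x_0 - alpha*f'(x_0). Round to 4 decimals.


We compute the gradient at x_0 and apply the update.
f'(x) = 88*x - 47
f'(3.1609) = 88*3.1609 - 47 = 231.1592
x_1 = 3.1609 - 0.1*231.1592 = -19.955


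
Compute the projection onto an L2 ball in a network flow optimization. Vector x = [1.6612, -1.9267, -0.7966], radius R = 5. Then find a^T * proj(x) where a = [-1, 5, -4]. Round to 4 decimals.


Step 1: Compute ||x|| (intermediates to 6 decimals).
||x|| = sqrt(1.6612^2 + (-1.9267)^2 + (-0.7966)^2) = 2.66577
Step 2: Project.
Since ||x|| <= R, proj = x (no scaling needed).
proj(x) = [1.6612, -1.9267, -0.7966]
Step 3: Dot product.
a^T * proj(x) = -1*1.6612 + 5*(-1.9267) - 4*(-0.7966) = -8.1083


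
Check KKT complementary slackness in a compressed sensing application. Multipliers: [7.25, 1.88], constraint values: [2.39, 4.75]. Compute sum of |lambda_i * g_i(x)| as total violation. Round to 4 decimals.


KKT complementary slackness check:
lambda_1 * g_1 = 7.25 * 2.39 = 17.3275
lambda_2 * g_2 = 1.88 * 4.75 = 8.93
Total violation = 17.3275 + 8.93 = 26.2575


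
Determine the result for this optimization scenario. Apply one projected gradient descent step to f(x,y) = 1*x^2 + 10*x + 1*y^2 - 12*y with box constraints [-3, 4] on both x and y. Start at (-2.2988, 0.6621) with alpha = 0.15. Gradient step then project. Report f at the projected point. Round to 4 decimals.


Step 1: Compute gradient at (-2.2988, 0.6621).
grad_x = 2*1*-2.2988 + 10 = 5.4024
grad_y = 2*1*0.6621 - 12 = -10.6758
Step 2: Gradient step.
x_raw = -2.2988 - 0.15*5.4024 = -3.1092
y_raw = 0.6621 - 0.15*-10.6758 = 2.2635
Step 3: Project onto [-3, 4].
x_proj = clip(-3.1092) = -3.0
y_proj = clip(2.2635) = 2.2635
Step 4: Evaluate f.
f(-3.0, 2.2635) = -43.0383


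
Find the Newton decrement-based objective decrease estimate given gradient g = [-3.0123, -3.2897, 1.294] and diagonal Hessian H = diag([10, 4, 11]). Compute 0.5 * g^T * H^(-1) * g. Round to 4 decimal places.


Step 1: H is diagonal, so H^(-1) * g = [-0.3012, -0.8224, 0.1176].
Step 2: g^T H^(-1) g = sum_i g_i^2 / H_ii
  = (-3.0123)^2/10 + (-3.2897)^2/4 + (1.294)^2/11
  = 0.9074 + 2.7055 + 0.1522 = 3.7651
Step 3: Objective decrease = 0.5 * g^T H^(-1) g = 1.8826


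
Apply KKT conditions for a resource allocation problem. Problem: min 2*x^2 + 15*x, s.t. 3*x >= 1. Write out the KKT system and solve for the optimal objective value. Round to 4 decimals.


Step 1: Try lambda = 0 (constraint inactive).
x_unc = -15/(2*2) = -3.75
Check: 3*-3.75 = -11.25 < 1 -- violated!
Step 2: Constraint must be active: 3*x = 1
x* = 1/3 = 0.3333 (rounded; the exact value 1/3 is used below)
lambda = (2*2*(1/3) + 15)/3 = 5.4444
Step 3: Compute optimal value.
f(x*) = 2*(1/3)^2 + 15*(1/3) = 5.2222


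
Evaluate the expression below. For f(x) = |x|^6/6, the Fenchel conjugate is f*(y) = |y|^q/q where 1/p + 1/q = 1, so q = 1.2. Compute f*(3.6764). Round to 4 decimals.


The conjugate exponent q satisfies 1/p + 1/q = 1.
p = 6, so q = 6/(6 - 1) = 1.2
|y|^q = 3.6764^1.2 = 4.7699
f*(3.6764) = 4.7699 / 1.2 = 3.9749


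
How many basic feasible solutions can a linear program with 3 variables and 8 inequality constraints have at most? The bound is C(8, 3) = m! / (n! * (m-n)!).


Each vertex corresponds to some choice of n active constraints out of m, so the number of vertices is at most C(m, n) = m! / (n!(m-n)!).
m = 8, n = 3
Numerator: 8 * 7 * 6
Denominator: 3! = 6
C(8, 3) = 56


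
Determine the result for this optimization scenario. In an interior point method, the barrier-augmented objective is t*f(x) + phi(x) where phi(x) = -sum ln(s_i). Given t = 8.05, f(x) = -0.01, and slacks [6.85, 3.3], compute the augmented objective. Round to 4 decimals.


Step 1: Compute log-barrier.
ln values: [1.9242, 1.1939]
phi = -(1.9242 + 1.1939) = -3.1182
Step 2: Compute augmented objective.
t*f(x) = 8.05*-0.01 = -0.0805
Total = -0.0805 - 3.1182 = -3.1987


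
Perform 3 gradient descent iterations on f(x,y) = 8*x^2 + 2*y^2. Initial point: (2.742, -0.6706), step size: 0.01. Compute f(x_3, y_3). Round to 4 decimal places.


Gradient descent on f(x,y) = 8*x^2 + 2*y^2.
Starting point: (2.742, -0.6706), alpha = 0.01
Step 1: grad_x = 2*8*2.742 = 43.872, grad_y = 2*2*-0.6706 = -2.6824
  x_1 = 2.742 - 0.01*43.872 = 2.3033
  y_1 = -0.6706 - 0.01*-2.6824 = -0.6438
Step 2: grad_x = 2*8*2.3033 = 36.8525, grad_y = 2*2*-0.6438 = -2.5751
  x_2 = 2.3033 - 0.01*36.8525 = 1.9348
  y_2 = -0.6438 - 0.01*-2.5751 = -0.618
Step 3: grad_x = 2*8*1.9348 = 30.9561, grad_y = 2*2*-0.618 = -2.4721
  x_3 = 1.9348 - 0.01*30.9561 = 1.6252
  y_3 = -0.618 - 0.01*-2.4721 = -0.5933
f(1.6252, -0.5933) = 8*1.6252^2 + 2*(-0.5933)^2 = 21.8341


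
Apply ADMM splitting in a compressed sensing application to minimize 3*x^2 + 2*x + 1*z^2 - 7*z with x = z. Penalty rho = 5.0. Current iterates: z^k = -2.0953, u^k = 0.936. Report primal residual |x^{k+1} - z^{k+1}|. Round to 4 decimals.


ADMM iteration with rho = 5.0, z^k = -2.0953, u^k = 0.936
Step 1: x-update.
Minimize 3*x^2 + 2*x + (5.0/2)*(x + 2.0953 + 0.936)^2
FOC: (2*3 + 5.0)*x = -2 + 5.0*(-2.0953 - 0.936)
x^{k+1} = -1.5597
Step 2: z-update.
Minimize 1*z^2 - 7*z + (5.0/2)*(-1.5597 - z + 0.936)^2
FOC: (2*1 + 5.0)*z = 7 + 5.0*(-1.5597 + 0.936)
z^{k+1} = 0.5545
Step 3: u-update.
u^{k+1} = 0.936 - 1.5597 - 0.5545 = -1.1782
Step 4: Primal residual = |-1.5597 - 0.5545| = 2.1142


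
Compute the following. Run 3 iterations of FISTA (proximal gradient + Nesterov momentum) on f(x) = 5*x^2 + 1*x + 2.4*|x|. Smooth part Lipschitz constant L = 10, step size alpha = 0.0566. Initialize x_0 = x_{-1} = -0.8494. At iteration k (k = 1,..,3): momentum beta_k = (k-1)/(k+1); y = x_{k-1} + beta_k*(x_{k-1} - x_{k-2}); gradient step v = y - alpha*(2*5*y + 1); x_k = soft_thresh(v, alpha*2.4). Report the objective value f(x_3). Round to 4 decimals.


FISTA on f(x) = 5*x^2 + 1*x + 2.4*|x|
L = 10, alpha = 0.0566
Iteration 1: beta = 0.0, y = -0.8494 + 0.0*(-0.8494 + 0.8494) = -0.8494
  grad(y) = -7.494, v = y - alpha*grad = -0.4252
  prox(v) = soft_thresh(-0.4252, 0.1358) = -0.2894
Iteration 2: beta = 0.3333, y = -0.2894 + 0.3333*(-0.2894 + 0.8494) = -0.1027
  grad(y) = -0.0273, v = y - alpha*grad = -0.1012
  prox(v) = soft_thresh(-0.1012, 0.1358) = 0.0
Iteration 3: beta = 0.5, y = 0.0 + 0.5*(0.0 + 0.2894) = 0.1447
  grad(y) = 2.447, v = y - alpha*grad = 0.0062
  prox(v) = soft_thresh(0.0062, 0.1358) = 0.0
f(x_3) = 5*0.0^2 + 1*0.0 + 2.4*|0.0| = 0.0


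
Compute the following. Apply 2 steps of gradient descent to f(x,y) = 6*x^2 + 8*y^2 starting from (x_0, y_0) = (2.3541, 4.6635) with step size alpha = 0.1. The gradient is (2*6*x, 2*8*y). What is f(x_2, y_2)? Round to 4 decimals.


Gradient descent on f(x,y) = 6*x^2 + 8*y^2.
Starting point: (2.3541, 4.6635), alpha = 0.1
Step 1: grad_x = 2*6*2.3541 = 28.2492, grad_y = 2*8*4.6635 = 74.616
  x_1 = 2.3541 - 0.1*28.2492 = -0.4708
  y_1 = 4.6635 - 0.1*74.616 = -2.7981
Step 2: grad_x = 2*6*-0.4708 = -5.6498, grad_y = 2*8*-2.7981 = -44.7696
  x_2 = -0.4708 - 0.1*-5.6498 = 0.0942
  y_2 = -2.7981 - 0.1*-44.7696 = 1.6789
f(0.0942, 1.6789) = 6*0.0942^2 + 8*1.6789^2 = 22.6018


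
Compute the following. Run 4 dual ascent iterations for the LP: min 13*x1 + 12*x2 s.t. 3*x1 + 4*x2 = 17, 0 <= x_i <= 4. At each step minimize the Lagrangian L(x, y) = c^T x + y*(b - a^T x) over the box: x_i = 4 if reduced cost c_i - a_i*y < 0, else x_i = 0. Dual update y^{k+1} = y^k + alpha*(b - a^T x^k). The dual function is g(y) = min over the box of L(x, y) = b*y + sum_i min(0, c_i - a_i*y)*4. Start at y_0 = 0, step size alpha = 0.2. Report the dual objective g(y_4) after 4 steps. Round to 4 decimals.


Dual ascent for LP: min 13*x1 + 12*x2, 3*x1 + 4*x2 = 17, 0 <= x_i <= 4
Step 1: y^k = 0.0, reduced costs: (13.0, 12.0)
  x^k = (0.0, 0.0), subgradient = b - a^T x = 17.0
  y^{k+1} = 0.0 + 0.2*17.0 = 3.4
Step 2: y^k = 3.4, reduced costs: (2.8, -1.6)
  x^k = (0.0, 4.0), subgradient = b - a^T x = 1.0
  y^{k+1} = 3.4 + 0.2*1.0 = 3.6
Step 3: y^k = 3.6, reduced costs: (2.2, -2.4)
  x^k = (0.0, 4.0), subgradient = b - a^T x = 1.0
  y^{k+1} = 3.6 + 0.2*1.0 = 3.8
Step 4: y^k = 3.8, reduced costs: (1.6, -3.2)
  x^k = (0.0, 4.0), subgradient = b - a^T x = 1.0
  y^{k+1} = 3.8 + 0.2*1.0 = 4.0
Dual objective at y_4 = 4.0: reduced costs (1.0, -4.0), box minimizer x = (0.0, 4.0)
g(y_4) = b*y + (c1 - a1*y)*x1 + (c2 - a2*y)*x2 = 17*4.0 + 1.0*0.0 + (-4.0)*4.0 = 68.0 + 0.0 - 16.0 = 52.0


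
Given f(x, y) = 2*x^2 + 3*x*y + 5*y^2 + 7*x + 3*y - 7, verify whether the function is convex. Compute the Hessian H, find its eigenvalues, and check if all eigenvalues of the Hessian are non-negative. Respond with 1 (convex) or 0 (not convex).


The Hessian of f(x,y) = 2*x^2 + 3*x*y + 5*y^2 + 7*x + 3*y - 7 is:
H = [[4, 3], [3, 10]]
Trace = 4 + 10 = 14
Determinant = 4*10 - (3)^2 = 31
Discriminant = (14)^2 - 4*31 = 72.0
Eigenvalues: lambda_1 = 2.7574, lambda_2 = 11.2426
The function is convex.

1


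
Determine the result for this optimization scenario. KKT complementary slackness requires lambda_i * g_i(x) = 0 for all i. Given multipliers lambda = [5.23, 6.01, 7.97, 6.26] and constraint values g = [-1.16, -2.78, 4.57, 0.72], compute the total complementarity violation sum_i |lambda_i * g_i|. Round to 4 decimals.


KKT complementary slackness check:
lambda_1 * g_1 = 5.23 * -1.16 = -6.0668
lambda_2 * g_2 = 6.01 * -2.78 = -16.7078
lambda_3 * g_3 = 7.97 * 4.57 = 36.4229
lambda_4 * g_4 = 6.26 * 0.72 = 4.5072
Total violation = 6.0668 + 16.7078 + 36.4229 + 4.5072 = 63.7047


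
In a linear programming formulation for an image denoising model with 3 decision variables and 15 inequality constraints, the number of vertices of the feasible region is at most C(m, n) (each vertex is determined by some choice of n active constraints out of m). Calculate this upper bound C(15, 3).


Each vertex corresponds to some choice of n active constraints out of m, so the number of vertices is at most C(m, n) = m! / (n!(m-n)!).
m = 15, n = 3
Numerator: 15 * 14 * 13
Denominator: 3! = 6
C(15, 3) = 455


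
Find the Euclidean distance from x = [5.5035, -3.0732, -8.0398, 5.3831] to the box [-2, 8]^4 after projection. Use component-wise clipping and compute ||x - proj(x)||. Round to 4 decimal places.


Project each component onto [-2, 8].
clip(5.5035) = 5.5035, clip(-3.0732) = -2.0, clip(-8.0398) = -2.0, clip(5.3831) = 5.3831
Projection = [5.5035, -2.0, -2.0, 5.3831]
Squared diffs: [0.0, 1.1518, 36.4792, 0.0]
Distance = sqrt(37.631) = 6.1344


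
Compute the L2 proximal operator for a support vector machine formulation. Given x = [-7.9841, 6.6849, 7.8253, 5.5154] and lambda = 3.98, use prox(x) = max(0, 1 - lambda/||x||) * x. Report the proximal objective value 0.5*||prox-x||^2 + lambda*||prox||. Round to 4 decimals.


Step 1: Compute ||x||.
||x|| = 14.1453
Step 2: Compute scaling factor.
scale = max(0, 1 - 3.98/14.1453) = 0.7186
Step 3: prox(x) = [-5.7376, 4.804, 5.6235, 3.9636]
||prox(x)|| = 10.1653
Step 4: Proximal objective.
0.5*||prox-x||^2 = 7.9202
lambda*||prox|| = 40.4579
Total = 48.378


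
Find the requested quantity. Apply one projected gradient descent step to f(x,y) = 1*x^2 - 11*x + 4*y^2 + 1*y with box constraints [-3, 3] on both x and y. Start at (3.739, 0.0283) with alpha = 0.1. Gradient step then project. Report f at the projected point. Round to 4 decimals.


Step 1: Compute gradient at (3.739, 0.0283).
grad_x = 2*1*3.739 - 11 = -3.522
grad_y = 2*4*0.0283 + 1 = 1.2264
Step 2: Gradient step.
x_raw = 3.739 - 0.1*-3.522 = 4.0912
y_raw = 0.0283 - 0.1*1.2264 = -0.0943
Step 3: Project onto [-3, 3].
x_proj = clip(4.0912) = 3.0
y_proj = clip(-0.0943) = -0.0943
Step 4: Evaluate f.
f(3.0, -0.0943) = -24.0587


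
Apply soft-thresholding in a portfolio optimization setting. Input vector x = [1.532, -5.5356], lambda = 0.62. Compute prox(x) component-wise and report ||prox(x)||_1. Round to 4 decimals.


Soft-thresholding with lambda = 0.62:
prox(1.532) = sign(1.532)*max(|1.532| - 0.62, 0) = 0.912
prox(-5.5356) = sign(-5.5356)*max(|-5.5356| - 0.62, 0) = -4.9156
prox(x) = [0.912, -4.9156]
||prox(x)||_1 = 0.912 + 4.9156 = 5.8276


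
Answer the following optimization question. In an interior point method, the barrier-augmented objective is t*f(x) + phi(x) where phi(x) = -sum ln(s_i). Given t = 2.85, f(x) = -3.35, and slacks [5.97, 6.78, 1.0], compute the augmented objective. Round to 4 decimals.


Step 1: Compute log-barrier.
ln values: [1.7867, 1.914, 0.0]
phi = -(1.7867 + 1.914 + 0.0) = -3.7007
Step 2: Compute augmented objective.
t*f(x) = 2.85*-3.35 = -9.5475
Total = -9.5475 - 3.7007 = -13.2482


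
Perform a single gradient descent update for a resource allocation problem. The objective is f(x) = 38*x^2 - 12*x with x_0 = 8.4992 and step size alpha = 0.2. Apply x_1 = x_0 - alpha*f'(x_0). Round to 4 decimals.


We compute the gradient at x_0 and apply the update.
f'(x) = 76*x - 12
f'(8.4992) = 76*8.4992 - 12 = 633.9392
x_1 = 8.4992 - 0.2*633.9392 = -118.2886


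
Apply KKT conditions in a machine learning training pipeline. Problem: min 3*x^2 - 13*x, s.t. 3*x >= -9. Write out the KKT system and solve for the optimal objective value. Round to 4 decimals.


Step 1: Try lambda = 0 (constraint inactive).
Stationarity: 2*3*x - 13 = 0
x* = 13/(2*3) = 13/6 = 2.1667 (rounded; the exact value 13/6 is used below)
Check constraint: 3*2.1667 = 6.5001 >= -9 -- satisfied.
Step 2: Compute optimal value.
f(x*) = 3*(13/6)^2 - 13*(13/6) = -14.0833


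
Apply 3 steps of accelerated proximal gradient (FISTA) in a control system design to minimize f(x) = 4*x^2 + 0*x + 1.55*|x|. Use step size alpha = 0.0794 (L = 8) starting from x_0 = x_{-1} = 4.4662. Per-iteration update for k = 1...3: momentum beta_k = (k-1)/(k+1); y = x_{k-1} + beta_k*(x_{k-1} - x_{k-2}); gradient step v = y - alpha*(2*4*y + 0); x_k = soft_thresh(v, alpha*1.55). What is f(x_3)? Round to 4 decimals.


FISTA on f(x) = 4*x^2 + 0*x + 1.55*|x|
L = 8, alpha = 0.0794
Iteration 1: beta = 0.0, y = 4.4662 + 0.0*(4.4662 - 4.4662) = 4.4662
  grad(y) = 35.7296, v = y - alpha*grad = 1.6293
  prox(v) = soft_thresh(1.6293, 0.1231) = 1.5062
Iteration 2: beta = 0.3333, y = 1.5062 + 0.3333*(1.5062 - 4.4662) = 0.5195
  grad(y) = 4.1563, v = y - alpha*grad = 0.1895
  prox(v) = soft_thresh(0.1895, 0.1231) = 0.0665
Iteration 3: beta = 0.5, y = 0.0665 + 0.5*(0.0665 - 1.5062) = -0.6534
  grad(y) = -5.2273, v = y - alpha*grad = -0.2384
  prox(v) = soft_thresh(-0.2384, 0.1231) = -0.1153
f(x_3) = 4*(-0.1153)^2 + 0*(-0.1153) + 1.55*|-0.1153| = 0.2319


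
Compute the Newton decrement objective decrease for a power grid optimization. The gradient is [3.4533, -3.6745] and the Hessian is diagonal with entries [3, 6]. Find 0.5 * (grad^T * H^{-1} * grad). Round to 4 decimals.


Step 1: H is diagonal, so H^(-1) * g = [1.1511, -0.6124].
Step 2: g^T H^(-1) g = sum_i g_i^2 / H_ii
  = (3.4533)^2/3 + (-3.6745)^2/6
  = 3.9751 + 2.2503 = 6.2254
Step 3: Objective decrease = 0.5 * g^T H^(-1) g = 3.1127


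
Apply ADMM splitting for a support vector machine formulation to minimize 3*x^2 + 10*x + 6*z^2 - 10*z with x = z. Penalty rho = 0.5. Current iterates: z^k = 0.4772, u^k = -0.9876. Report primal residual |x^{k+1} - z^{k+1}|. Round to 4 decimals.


ADMM iteration with rho = 0.5, z^k = 0.4772, u^k = -0.9876
Step 1: x-update.
Minimize 3*x^2 + 10*x + (0.5/2)*(x - 0.4772 - 0.9876)^2
FOC: (2*3 + 0.5)*x = -10 + 0.5*(0.4772 + 0.9876)
x^{k+1} = -1.4258
Step 2: z-update.
Minimize 6*z^2 - 10*z + (0.5/2)*(-1.4258 - z - 0.9876)^2
FOC: (2*6 + 0.5)*z = 10 + 0.5*(-1.4258 - 0.9876)
z^{k+1} = 0.7035
Step 3: u-update.
u^{k+1} = -0.9876 - 1.4258 - 0.7035 = -3.1168
Step 4: Primal residual = |-1.4258 - 0.7035| = 2.1292


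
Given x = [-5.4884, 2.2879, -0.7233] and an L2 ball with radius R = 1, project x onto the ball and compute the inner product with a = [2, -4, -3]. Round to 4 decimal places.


Step 1: Compute ||x|| (intermediates to 6 decimals).
||x|| = sqrt((-5.4884)^2 + 2.2879^2 + (-0.7233)^2) = 5.990007
Step 2: Project.
Since ||x|| > R, scale = R/||x|| = 1/5.990007 = 0.166945, proj(x) = scale * x
proj(x) = [-0.916261, 0.381953, -0.120751]
Step 3: Dot product.
a^T * proj(x) = 2*(-0.916261) - 4*0.381953 - 3*(-0.120751) = -2.9981


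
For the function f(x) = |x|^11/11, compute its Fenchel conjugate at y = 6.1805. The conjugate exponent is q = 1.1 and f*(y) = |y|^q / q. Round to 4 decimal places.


The conjugate exponent q satisfies 1/p + 1/q = 1.
p = 11, so q = 11/(11 - 1) = 1.1
|y|^q = 6.1805^1.1 = 7.4153
f*(6.1805) = 7.4153 / 1.1 = 6.7411


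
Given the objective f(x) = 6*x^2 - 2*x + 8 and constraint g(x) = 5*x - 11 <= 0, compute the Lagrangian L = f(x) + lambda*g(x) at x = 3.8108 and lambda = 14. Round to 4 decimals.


Step 1: Evaluate f(x).
f(3.8108) = 6*3.8108^2 - 2*3.8108 + 8 = 87.5116
Step 2: Evaluate g(x).
g(3.8108) = 5*3.8108 - 11 = 8.054
Step 3: Compute Lagrangian.
L = 87.5116 + 14*8.054 = 200.2676


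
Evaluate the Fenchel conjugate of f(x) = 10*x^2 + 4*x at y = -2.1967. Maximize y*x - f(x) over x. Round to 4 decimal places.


f*(y) = sup_x {y*x - a*x^2 - b*x} = sup_x {(y-b)*x - a*x^2}
FOC: (y - b) - 2a*x = 0 => x* = (y - b)/(2a)
x* = (-2.1967 - 4)/(2*10) = -0.3098
f*(-2.1967) = (y-b)^2/(4a) = (-2.1967 - 4)^2/(4*10)
= 38.3991/40 = 0.96


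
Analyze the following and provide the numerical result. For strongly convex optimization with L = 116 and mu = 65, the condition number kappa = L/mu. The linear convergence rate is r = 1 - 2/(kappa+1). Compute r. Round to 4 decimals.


Step 1: Compute the condition number.
kappa = L/mu = 116/65 = 1.7846
Step 2: Compute the convergence rate.
r = 1 - 2/(kappa + 1) = 1 - 2*mu/(L + mu) = (L - mu)/(L + mu) = 51/181 = 0.2818


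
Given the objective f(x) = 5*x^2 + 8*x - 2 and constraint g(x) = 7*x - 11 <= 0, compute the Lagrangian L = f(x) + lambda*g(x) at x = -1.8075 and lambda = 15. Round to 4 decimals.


Step 1: Evaluate f(x).
f(-1.8075) = 5*(-1.8075)^2 + 8*(-1.8075) - 2 = -0.1247
Step 2: Evaluate g(x).
g(-1.8075) = 7*-1.8075 - 11 = -23.6525
Step 3: Compute Lagrangian.
L = -0.1247 + 15*-23.6525 = -354.9122


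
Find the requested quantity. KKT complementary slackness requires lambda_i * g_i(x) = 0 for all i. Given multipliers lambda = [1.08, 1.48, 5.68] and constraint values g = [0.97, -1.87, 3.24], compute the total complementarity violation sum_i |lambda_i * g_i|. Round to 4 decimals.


KKT complementary slackness check:
lambda_1 * g_1 = 1.08 * 0.97 = 1.0476
lambda_2 * g_2 = 1.48 * -1.87 = -2.7676
lambda_3 * g_3 = 5.68 * 3.24 = 18.4032
Total violation = 1.0476 + 2.7676 + 18.4032 = 22.2184


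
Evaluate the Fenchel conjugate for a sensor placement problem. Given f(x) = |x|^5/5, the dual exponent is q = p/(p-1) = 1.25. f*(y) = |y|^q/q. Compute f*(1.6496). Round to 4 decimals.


The conjugate exponent q satisfies 1/p + 1/q = 1.
p = 5, so q = 5/(5 - 1) = 1.25
|y|^q = 1.6496^1.25 = 1.8695
f*(1.6496) = 1.8695 / 1.25 = 1.4956


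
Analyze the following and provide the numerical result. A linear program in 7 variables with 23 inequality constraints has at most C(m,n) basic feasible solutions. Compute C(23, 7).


Each vertex corresponds to some choice of n active constraints out of m, so the number of vertices is at most C(m, n) = m! / (n!(m-n)!).
m = 23, n = 7
Numerator: 23 * 22 * 21 * 20 * 19 * 18 * 17
Denominator: 7! = 5040
C(23, 7) = 245157
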